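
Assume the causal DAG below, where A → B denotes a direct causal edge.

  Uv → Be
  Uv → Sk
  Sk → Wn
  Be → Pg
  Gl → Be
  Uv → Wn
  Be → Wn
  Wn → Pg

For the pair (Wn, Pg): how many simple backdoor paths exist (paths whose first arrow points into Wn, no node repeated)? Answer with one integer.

A backdoor path from Wn to Pg is any simple undirected path whose first edge points into Wn (i.e. leaves Wn via a parent).
Parents of Wn: {Be, Sk, Uv}.
Enumerating:
  P1: Wn <- Uv -> Be -> Pg
  P2: Wn <- Sk <- Uv -> Be -> Pg
  P3: Wn <- Be -> Pg
That exhausts the simple backdoor paths. Count: 3.

3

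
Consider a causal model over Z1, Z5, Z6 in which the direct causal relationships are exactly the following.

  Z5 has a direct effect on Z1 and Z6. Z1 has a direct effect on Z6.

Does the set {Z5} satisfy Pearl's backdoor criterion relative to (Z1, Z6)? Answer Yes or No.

Yes

Backdoor paths from Z1 to Z6 (paths whose first edge points into Z1):
  P1: Z1 <- Z5 -> Z6
Condition 1 (no descendant of Z1 in the set): holds — descendants of Z1 are {Z6}; none are in {Z5}.
Condition 2 (every backdoor path blocked by {Z5}):
  P1: blocked at fork node Z5 ∈ conditioning set.
{Z5} satisfies the backdoor criterion.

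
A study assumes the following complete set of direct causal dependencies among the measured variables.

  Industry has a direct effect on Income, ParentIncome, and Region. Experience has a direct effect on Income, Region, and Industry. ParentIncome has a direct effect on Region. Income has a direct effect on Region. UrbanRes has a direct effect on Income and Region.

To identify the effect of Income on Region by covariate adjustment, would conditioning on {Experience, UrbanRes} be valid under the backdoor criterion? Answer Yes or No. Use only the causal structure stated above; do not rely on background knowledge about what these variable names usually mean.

Backdoor paths from Income to Region (paths whose first edge points into Income):
  P1: Income <- Experience -> Industry -> ParentIncome -> Region
  P2: Income <- Experience -> Industry -> Region
  P3: Income <- Experience -> Region
  P4: Income <- Industry <- Experience -> Region
  P5: Income <- Industry -> ParentIncome -> Region
  P6: Income <- Industry -> Region
  P7: Income <- UrbanRes -> Region
Condition 1 (no descendant of Income in the set): holds — descendants of Income are {Region}; none are in {Experience, UrbanRes}.
Condition 2 (every backdoor path blocked by {Experience, UrbanRes}):
  P1: blocked at fork node Experience ∈ conditioning set.
  P2: blocked at fork node Experience ∈ conditioning set.
  P3: blocked at fork node Experience ∈ conditioning set.
  P4: blocked at fork node Experience ∈ conditioning set.
  P5: open — no interior node is in the conditioning set.
  P6: open — no interior node is in the conditioning set.
  P7: blocked at fork node UrbanRes ∈ conditioning set.
{Experience, UrbanRes} does not satisfy the backdoor criterion.

No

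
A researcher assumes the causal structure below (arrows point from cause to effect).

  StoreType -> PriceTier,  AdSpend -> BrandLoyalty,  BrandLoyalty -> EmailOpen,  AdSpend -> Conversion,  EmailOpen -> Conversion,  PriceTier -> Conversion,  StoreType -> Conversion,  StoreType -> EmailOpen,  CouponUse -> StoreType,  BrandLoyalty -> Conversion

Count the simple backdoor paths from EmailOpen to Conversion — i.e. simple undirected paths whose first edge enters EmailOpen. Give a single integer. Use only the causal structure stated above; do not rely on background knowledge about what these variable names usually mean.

4

A backdoor path from EmailOpen to Conversion is any simple undirected path whose first edge points into EmailOpen (i.e. leaves EmailOpen via a parent).
Parents of EmailOpen: {BrandLoyalty, StoreType}.
Enumerating:
  P1: EmailOpen <- StoreType -> PriceTier -> Conversion
  P2: EmailOpen <- StoreType -> Conversion
  P3: EmailOpen <- BrandLoyalty <- AdSpend -> Conversion
  P4: EmailOpen <- BrandLoyalty -> Conversion
That exhausts the simple backdoor paths. Count: 4.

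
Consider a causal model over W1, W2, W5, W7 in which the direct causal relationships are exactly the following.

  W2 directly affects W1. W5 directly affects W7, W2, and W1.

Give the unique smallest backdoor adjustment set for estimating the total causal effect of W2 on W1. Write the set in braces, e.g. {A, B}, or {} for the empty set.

Variables eligible for adjustment (non-descendants of W2, excluding W2 and W1): {W5, W7}.
Backdoor paths from W2 to W1:
  P1: W2 <- W5 -> W1
The empty set is not sufficient: P1 (W2 <- W5 -> W1) has no collider blocking it and no conditioned non-collider, so it is open.
Try {W5}:
  P1: blocked at fork node W5 ∈ conditioning set.
{W5} contains no descendant of W2 and blocks every backdoor path.
No other singleton works — e.g. {W7} leaves P1 open — so {W5} is the unique smallest valid adjustment set.

{W5}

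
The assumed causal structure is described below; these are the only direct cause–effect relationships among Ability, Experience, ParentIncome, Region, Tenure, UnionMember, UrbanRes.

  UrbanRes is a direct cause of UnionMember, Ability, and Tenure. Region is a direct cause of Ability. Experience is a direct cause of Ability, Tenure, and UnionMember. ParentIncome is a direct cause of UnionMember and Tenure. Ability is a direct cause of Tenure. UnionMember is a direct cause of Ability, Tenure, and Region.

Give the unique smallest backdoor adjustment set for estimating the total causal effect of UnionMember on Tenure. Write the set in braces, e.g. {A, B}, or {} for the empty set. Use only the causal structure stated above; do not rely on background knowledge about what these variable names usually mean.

Variables eligible for adjustment (non-descendants of UnionMember, excluding UnionMember and Tenure): {Experience, ParentIncome, UrbanRes}.
Backdoor paths from UnionMember to Tenure:
  P1: UnionMember <- ParentIncome -> Tenure
  P2: UnionMember <- Experience -> Ability <- UrbanRes -> Tenure
  P3: UnionMember <- Experience -> Ability -> Tenure
  P4: UnionMember <- Experience -> Tenure
  P5: UnionMember <- UrbanRes -> Ability <- Experience -> Tenure
  P6: UnionMember <- UrbanRes -> Ability -> Tenure
  P7: UnionMember <- UrbanRes -> Tenure
The empty set is not sufficient: P1 (UnionMember <- ParentIncome -> Tenure) has no collider blocking it and no conditioned non-collider, so it is open.
Try {Experience, ParentIncome, UrbanRes}:
  P1: blocked at fork node ParentIncome ∈ conditioning set.
  P2: blocked at fork node Experience ∈ conditioning set.
  P3: blocked at fork node Experience ∈ conditioning set.
  P4: blocked at fork node Experience ∈ conditioning set.
  P5: blocked at fork node UrbanRes ∈ conditioning set.
  P6: blocked at fork node UrbanRes ∈ conditioning set.
  P7: blocked at fork node UrbanRes ∈ conditioning set.
{Experience, ParentIncome, UrbanRes} contains no descendant of UnionMember and blocks every backdoor path.
Every element of {Experience, ParentIncome, UrbanRes} is needed (dropping Experience leaves P3 open; dropping ParentIncome leaves P1 open; dropping UrbanRes leaves P6 open), so no proper subset is valid.
Among all size-3 subsets of the eligible variables, only {Experience, ParentIncome, UrbanRes} blocks every backdoor path, so it is the unique smallest valid adjustment set.

{Experience, ParentIncome, UrbanRes}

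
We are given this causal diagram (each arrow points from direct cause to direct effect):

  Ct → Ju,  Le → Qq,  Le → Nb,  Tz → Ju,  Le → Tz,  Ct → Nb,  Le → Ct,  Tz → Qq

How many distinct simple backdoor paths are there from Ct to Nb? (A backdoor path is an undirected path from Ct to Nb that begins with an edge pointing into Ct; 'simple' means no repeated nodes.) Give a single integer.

A backdoor path from Ct to Nb is any simple undirected path whose first edge points into Ct (i.e. leaves Ct via a parent).
Parents of Ct: {Le}.
Enumerating:
  P1: Ct <- Le -> Nb
That exhausts the simple backdoor paths. Count: 1.

1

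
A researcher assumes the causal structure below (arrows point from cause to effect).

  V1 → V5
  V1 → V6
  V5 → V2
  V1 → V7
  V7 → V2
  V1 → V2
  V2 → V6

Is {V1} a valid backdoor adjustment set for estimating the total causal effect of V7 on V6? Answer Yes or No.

Backdoor paths from V7 to V6 (paths whose first edge points into V7):
  P1: V7 <- V1 -> V5 -> V2 -> V6
  P2: V7 <- V1 -> V2 -> V6
  P3: V7 <- V1 -> V6
Condition 1 (no descendant of V7 in the set): holds — descendants of V7 are {V2, V6}; none are in {V1}.
Condition 2 (every backdoor path blocked by {V1}):
  P1: blocked at fork node V1 ∈ conditioning set.
  P2: blocked at fork node V1 ∈ conditioning set.
  P3: blocked at fork node V1 ∈ conditioning set.
{V1} satisfies the backdoor criterion.

Yes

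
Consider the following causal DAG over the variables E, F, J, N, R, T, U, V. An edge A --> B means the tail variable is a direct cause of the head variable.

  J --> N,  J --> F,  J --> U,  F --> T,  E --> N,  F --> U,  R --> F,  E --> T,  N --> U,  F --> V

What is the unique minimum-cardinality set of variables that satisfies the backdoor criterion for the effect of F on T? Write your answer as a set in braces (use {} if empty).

{}

Variables eligible for adjustment (non-descendants of F, excluding F and T): {E, J, N, R}.
Backdoor paths from F to T:
  P1: F <- J -> N <- E -> T
  P2: F <- J -> U <- N <- E -> T
Each backdoor path contains an unconditioned collider, so every path is already blocked with the empty conditioning set:
  P1: blocked at collider N (neither it nor any descendant is in the conditioning set).
  P2: blocked at collider U (neither it nor any descendant is in the conditioning set).
The empty set is therefore the unique smallest valid set.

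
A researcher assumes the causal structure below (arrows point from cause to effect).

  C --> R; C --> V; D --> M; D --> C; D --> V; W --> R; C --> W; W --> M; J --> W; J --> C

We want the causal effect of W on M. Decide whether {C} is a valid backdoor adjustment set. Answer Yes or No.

Backdoor paths from W to M (paths whose first edge points into W):
  P1: W <- J -> C <- D -> M
  P2: W <- J -> C -> V <- D -> M
  P3: W <- C <- D -> M
  P4: W <- C -> V <- D -> M
Condition 1 (no descendant of W in the set): holds — descendants of W are {M, R}; none are in {C}.
Condition 2 (every backdoor path blocked by {C}):
  P1: open — collider(s) C are conditioned on (or have a conditioned descendant) and no non-collider on the path is in the set.
  P2: blocked at chain node C ∈ conditioning set.
  P3: blocked at chain node C ∈ conditioning set.
  P4: blocked at fork node C ∈ conditioning set.
{C} does not satisfy the backdoor criterion.

No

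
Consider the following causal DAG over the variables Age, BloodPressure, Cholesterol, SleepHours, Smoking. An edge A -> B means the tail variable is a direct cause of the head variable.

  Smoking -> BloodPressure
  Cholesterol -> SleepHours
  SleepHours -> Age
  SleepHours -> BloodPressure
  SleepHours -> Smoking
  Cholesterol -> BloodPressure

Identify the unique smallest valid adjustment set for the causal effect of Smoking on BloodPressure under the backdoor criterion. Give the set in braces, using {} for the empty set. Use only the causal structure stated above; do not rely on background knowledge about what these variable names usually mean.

{SleepHours}

Variables eligible for adjustment (non-descendants of Smoking, excluding Smoking and BloodPressure): {Age, Cholesterol, SleepHours}.
Backdoor paths from Smoking to BloodPressure:
  P1: Smoking <- SleepHours <- Cholesterol -> BloodPressure
  P2: Smoking <- SleepHours -> BloodPressure
The empty set is not sufficient: P1 (Smoking <- SleepHours <- Cholesterol -> BloodPressure) has no collider blocking it and no conditioned non-collider, so it is open.
Try {SleepHours}:
  P1: blocked at chain node SleepHours ∈ conditioning set.
  P2: blocked at fork node SleepHours ∈ conditioning set.
{SleepHours} contains no descendant of Smoking and blocks every backdoor path.
No other singleton works — e.g. {Cholesterol} leaves P2 open — so {SleepHours} is the unique smallest valid adjustment set.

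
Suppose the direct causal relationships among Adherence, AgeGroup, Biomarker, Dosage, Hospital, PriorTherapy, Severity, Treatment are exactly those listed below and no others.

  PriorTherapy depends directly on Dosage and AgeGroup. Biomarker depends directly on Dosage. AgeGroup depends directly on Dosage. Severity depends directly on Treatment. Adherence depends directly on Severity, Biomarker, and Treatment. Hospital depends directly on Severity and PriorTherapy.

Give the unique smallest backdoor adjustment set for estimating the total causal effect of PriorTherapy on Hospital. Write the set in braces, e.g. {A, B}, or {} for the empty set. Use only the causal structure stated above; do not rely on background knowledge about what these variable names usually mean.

Variables eligible for adjustment (non-descendants of PriorTherapy, excluding PriorTherapy and Hospital): {Adherence, AgeGroup, Biomarker, Dosage, Severity, Treatment}.
Backdoor paths from PriorTherapy to Hospital:
  P1: PriorTherapy <- Dosage -> Biomarker -> Adherence <- Treatment -> Severity -> Hospital
  P2: PriorTherapy <- Dosage -> Biomarker -> Adherence <- Severity -> Hospital
  P3: PriorTherapy <- AgeGroup <- Dosage -> Biomarker -> Adherence <- Treatment -> Severity -> Hospital
  P4: PriorTherapy <- AgeGroup <- Dosage -> Biomarker -> Adherence <- Severity -> Hospital
Each backdoor path contains an unconditioned collider, so every path is already blocked with the empty conditioning set:
  P1: blocked at collider Adherence (neither it nor any descendant is in the conditioning set).
  P2: blocked at collider Adherence (neither it nor any descendant is in the conditioning set).
  P3: blocked at collider Adherence (neither it nor any descendant is in the conditioning set).
  P4: blocked at collider Adherence (neither it nor any descendant is in the conditioning set).
The empty set is therefore the unique smallest valid set.

{}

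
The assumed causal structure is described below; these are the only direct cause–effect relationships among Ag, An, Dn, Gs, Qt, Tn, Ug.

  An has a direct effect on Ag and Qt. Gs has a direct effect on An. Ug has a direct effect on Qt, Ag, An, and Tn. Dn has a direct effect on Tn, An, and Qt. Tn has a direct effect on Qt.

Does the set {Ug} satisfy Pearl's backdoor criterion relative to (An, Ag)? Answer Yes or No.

Backdoor paths from An to Ag (paths whose first edge points into An):
  P1: An <- Ug -> Ag
  P2: An <- Dn -> Tn <- Ug -> Ag
  P3: An <- Dn -> Tn -> Qt <- Ug -> Ag
  P4: An <- Dn -> Qt <- Ug -> Ag
  P5: An <- Dn -> Qt <- Tn <- Ug -> Ag
Condition 1 (no descendant of An in the set): holds — descendants of An are {Ag, Qt}; none are in {Ug}.
Condition 2 (every backdoor path blocked by {Ug}):
  P1: blocked at fork node Ug ∈ conditioning set.
  P2: blocked at collider Tn (neither it nor any descendant is in the conditioning set).
  P3: blocked at collider Qt (neither it nor any descendant is in the conditioning set).
  P4: blocked at collider Qt (neither it nor any descendant is in the conditioning set).
  P5: blocked at collider Qt (neither it nor any descendant is in the conditioning set).
{Ug} satisfies the backdoor criterion.

Yes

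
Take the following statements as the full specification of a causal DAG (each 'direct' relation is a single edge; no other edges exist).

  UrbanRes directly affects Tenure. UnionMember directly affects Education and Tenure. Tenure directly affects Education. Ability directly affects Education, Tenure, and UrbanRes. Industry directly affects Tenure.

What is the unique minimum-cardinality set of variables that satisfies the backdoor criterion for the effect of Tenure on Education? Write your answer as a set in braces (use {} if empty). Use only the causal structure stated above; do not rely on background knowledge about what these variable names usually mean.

{Ability, UnionMember}

Variables eligible for adjustment (non-descendants of Tenure, excluding Tenure and Education): {Ability, Industry, UnionMember, UrbanRes}.
Backdoor paths from Tenure to Education:
  P1: Tenure <- UnionMember -> Education
  P2: Tenure <- Ability -> Education
  P3: Tenure <- UrbanRes <- Ability -> Education
The empty set is not sufficient: P1 (Tenure <- UnionMember -> Education) has no collider blocking it and no conditioned non-collider, so it is open.
Try {Ability, UnionMember}:
  P1: blocked at fork node UnionMember ∈ conditioning set.
  P2: blocked at fork node Ability ∈ conditioning set.
  P3: blocked at fork node Ability ∈ conditioning set.
{Ability, UnionMember} contains no descendant of Tenure and blocks every backdoor path.
Every element of {Ability, UnionMember} is needed (dropping Ability leaves P2 open; dropping UnionMember leaves P1 open), so no proper subset is valid.
Among all size-2 subsets of the eligible variables, only {Ability, UnionMember} blocks every backdoor path, so it is the unique smallest valid adjustment set.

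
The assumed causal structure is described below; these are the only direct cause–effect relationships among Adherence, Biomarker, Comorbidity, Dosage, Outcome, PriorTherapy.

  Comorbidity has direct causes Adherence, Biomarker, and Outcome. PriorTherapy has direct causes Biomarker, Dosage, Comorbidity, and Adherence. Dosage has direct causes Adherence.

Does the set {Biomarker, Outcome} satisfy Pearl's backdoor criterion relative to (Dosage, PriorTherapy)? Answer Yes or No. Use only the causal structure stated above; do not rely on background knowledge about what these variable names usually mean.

No

Backdoor paths from Dosage to PriorTherapy (paths whose first edge points into Dosage):
  P1: Dosage <- Adherence -> Comorbidity <- Biomarker -> PriorTherapy
  P2: Dosage <- Adherence -> Comorbidity -> PriorTherapy
  P3: Dosage <- Adherence -> PriorTherapy
Condition 1 (no descendant of Dosage in the set): holds — descendants of Dosage are {PriorTherapy}; none are in {Biomarker, Outcome}.
Condition 2 (every backdoor path blocked by {Biomarker, Outcome}):
  P1: blocked at collider Comorbidity (neither it nor any descendant is in the conditioning set).
  P2: open — no interior node is in the conditioning set.
  P3: open — no interior node is in the conditioning set.
{Biomarker, Outcome} does not satisfy the backdoor criterion.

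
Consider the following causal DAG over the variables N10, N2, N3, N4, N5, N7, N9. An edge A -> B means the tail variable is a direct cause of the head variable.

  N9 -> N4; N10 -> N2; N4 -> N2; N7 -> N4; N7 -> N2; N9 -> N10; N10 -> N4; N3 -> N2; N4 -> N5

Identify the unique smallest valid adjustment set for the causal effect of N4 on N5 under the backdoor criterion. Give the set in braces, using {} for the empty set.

{}

Variables eligible for adjustment (non-descendants of N4, excluding N4 and N5): {N10, N3, N7, N9}.
Backdoor paths from N4 to N5:
  (none)
With no backdoor paths the empty set already satisfies the criterion, and it is trivially minimal.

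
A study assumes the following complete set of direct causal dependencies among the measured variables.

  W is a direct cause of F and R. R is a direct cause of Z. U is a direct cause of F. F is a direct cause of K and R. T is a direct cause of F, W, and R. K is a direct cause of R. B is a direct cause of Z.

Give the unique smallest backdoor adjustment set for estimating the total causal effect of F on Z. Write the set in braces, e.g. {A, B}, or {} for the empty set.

Variables eligible for adjustment (non-descendants of F, excluding F and Z): {B, T, U, W}.
Backdoor paths from F to Z:
  P1: F <- T -> W -> R -> Z
  P2: F <- T -> R -> Z
  P3: F <- W <- T -> R -> Z
  P4: F <- W -> R -> Z
The empty set is not sufficient: P1 (F <- T -> W -> R -> Z) has no collider blocking it and no conditioned non-collider, so it is open.
Try {T, W}:
  P1: blocked at fork node T ∈ conditioning set.
  P2: blocked at fork node T ∈ conditioning set.
  P3: blocked at chain node W ∈ conditioning set.
  P4: blocked at fork node W ∈ conditioning set.
{T, W} contains no descendant of F and blocks every backdoor path.
Every element of {T, W} is needed (dropping T leaves P2 open; dropping W leaves P4 open), so no proper subset is valid.
Among all size-2 subsets of the eligible variables, only {T, W} blocks every backdoor path, so it is the unique smallest valid adjustment set.

{T, W}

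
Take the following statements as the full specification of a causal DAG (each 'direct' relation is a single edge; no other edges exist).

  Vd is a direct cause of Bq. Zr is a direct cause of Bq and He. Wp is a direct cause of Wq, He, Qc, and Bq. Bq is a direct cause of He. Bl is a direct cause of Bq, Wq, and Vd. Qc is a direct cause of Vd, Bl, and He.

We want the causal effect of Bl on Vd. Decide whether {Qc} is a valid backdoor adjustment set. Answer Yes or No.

Backdoor paths from Bl to Vd (paths whose first edge points into Bl):
  P1: Bl <- Qc <- Wp -> Bq <- Vd
  P2: Bl <- Qc <- Wp -> He <- Zr -> Bq <- Vd
  P3: Bl <- Qc <- Wp -> He <- Bq <- Vd
  P4: Bl <- Qc -> Vd
  P5: Bl <- Qc -> He <- Wp -> Bq <- Vd
  P6: Bl <- Qc -> He <- Zr -> Bq <- Vd
  P7: Bl <- Qc -> He <- Bq <- Vd
Condition 1 (no descendant of Bl in the set): holds — descendants of Bl are {Bq, He, Vd, Wq}; none are in {Qc}.
Condition 2 (every backdoor path blocked by {Qc}):
  P1: blocked at chain node Qc ∈ conditioning set.
  P2: blocked at chain node Qc ∈ conditioning set.
  P3: blocked at chain node Qc ∈ conditioning set.
  P4: blocked at fork node Qc ∈ conditioning set.
  P5: blocked at fork node Qc ∈ conditioning set.
  P6: blocked at fork node Qc ∈ conditioning set.
  P7: blocked at fork node Qc ∈ conditioning set.
{Qc} satisfies the backdoor criterion.

Yes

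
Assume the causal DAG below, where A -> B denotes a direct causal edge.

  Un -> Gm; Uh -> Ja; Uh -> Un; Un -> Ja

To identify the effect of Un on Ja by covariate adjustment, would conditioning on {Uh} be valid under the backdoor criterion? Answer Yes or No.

Backdoor paths from Un to Ja (paths whose first edge points into Un):
  P1: Un <- Uh -> Ja
Condition 1 (no descendant of Un in the set): holds — descendants of Un are {Gm, Ja}; none are in {Uh}.
Condition 2 (every backdoor path blocked by {Uh}):
  P1: blocked at fork node Uh ∈ conditioning set.
{Uh} satisfies the backdoor criterion.

Yes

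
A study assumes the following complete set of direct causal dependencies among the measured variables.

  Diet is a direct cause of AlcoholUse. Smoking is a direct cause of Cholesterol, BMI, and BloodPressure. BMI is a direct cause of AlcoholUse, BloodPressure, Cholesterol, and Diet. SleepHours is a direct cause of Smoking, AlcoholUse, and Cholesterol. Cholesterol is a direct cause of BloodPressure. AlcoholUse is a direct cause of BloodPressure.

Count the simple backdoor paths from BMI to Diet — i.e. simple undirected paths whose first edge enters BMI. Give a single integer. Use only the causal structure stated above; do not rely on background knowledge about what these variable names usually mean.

6

A backdoor path from BMI to Diet is any simple undirected path whose first edge points into BMI (i.e. leaves BMI via a parent).
Parents of BMI: {Smoking}.
Enumerating:
  P1: BMI <- Smoking <- SleepHours -> Cholesterol -> BloodPressure <- AlcoholUse <- Diet
  P2: BMI <- Smoking <- SleepHours -> AlcoholUse <- Diet
  P3: BMI <- Smoking -> Cholesterol <- SleepHours -> AlcoholUse <- Diet
  P4: BMI <- Smoking -> Cholesterol -> BloodPressure <- AlcoholUse <- Diet
  P5: BMI <- Smoking -> BloodPressure <- Cholesterol <- SleepHours -> AlcoholUse <- Diet
  P6: BMI <- Smoking -> BloodPressure <- AlcoholUse <- Diet
That exhausts the simple backdoor paths. Count: 6.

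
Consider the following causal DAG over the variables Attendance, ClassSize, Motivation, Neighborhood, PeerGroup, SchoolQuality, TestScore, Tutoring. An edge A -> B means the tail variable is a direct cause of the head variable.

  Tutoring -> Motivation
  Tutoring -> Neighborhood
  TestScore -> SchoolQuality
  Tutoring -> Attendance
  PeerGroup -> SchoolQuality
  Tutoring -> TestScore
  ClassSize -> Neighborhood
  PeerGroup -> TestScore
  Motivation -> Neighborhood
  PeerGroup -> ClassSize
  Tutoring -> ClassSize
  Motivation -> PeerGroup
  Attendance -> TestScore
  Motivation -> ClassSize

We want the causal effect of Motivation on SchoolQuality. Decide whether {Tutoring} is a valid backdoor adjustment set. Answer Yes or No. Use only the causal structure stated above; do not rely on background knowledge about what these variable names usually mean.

Yes

Backdoor paths from Motivation to SchoolQuality (paths whose first edge points into Motivation):
  P1: Motivation <- Tutoring -> Attendance -> TestScore <- PeerGroup -> SchoolQuality
  P2: Motivation <- Tutoring -> Attendance -> TestScore -> SchoolQuality
  P3: Motivation <- Tutoring -> ClassSize <- PeerGroup -> TestScore -> SchoolQuality
  P4: Motivation <- Tutoring -> ClassSize <- PeerGroup -> SchoolQuality
  P5: Motivation <- Tutoring -> TestScore <- PeerGroup -> SchoolQuality
  P6: Motivation <- Tutoring -> TestScore -> SchoolQuality
  P7: Motivation <- Tutoring -> Neighborhood <- ClassSize <- PeerGroup -> TestScore -> SchoolQuality
  P8: Motivation <- Tutoring -> Neighborhood <- ClassSize <- PeerGroup -> SchoolQuality
Condition 1 (no descendant of Motivation in the set): holds — descendants of Motivation are {ClassSize, Neighborhood, PeerGroup, SchoolQuality, TestScore}; none are in {Tutoring}.
Condition 2 (every backdoor path blocked by {Tutoring}):
  P1: blocked at fork node Tutoring ∈ conditioning set.
  P2: blocked at fork node Tutoring ∈ conditioning set.
  P3: blocked at fork node Tutoring ∈ conditioning set.
  P4: blocked at fork node Tutoring ∈ conditioning set.
  P5: blocked at fork node Tutoring ∈ conditioning set.
  P6: blocked at fork node Tutoring ∈ conditioning set.
  P7: blocked at fork node Tutoring ∈ conditioning set.
  P8: blocked at fork node Tutoring ∈ conditioning set.
{Tutoring} satisfies the backdoor criterion.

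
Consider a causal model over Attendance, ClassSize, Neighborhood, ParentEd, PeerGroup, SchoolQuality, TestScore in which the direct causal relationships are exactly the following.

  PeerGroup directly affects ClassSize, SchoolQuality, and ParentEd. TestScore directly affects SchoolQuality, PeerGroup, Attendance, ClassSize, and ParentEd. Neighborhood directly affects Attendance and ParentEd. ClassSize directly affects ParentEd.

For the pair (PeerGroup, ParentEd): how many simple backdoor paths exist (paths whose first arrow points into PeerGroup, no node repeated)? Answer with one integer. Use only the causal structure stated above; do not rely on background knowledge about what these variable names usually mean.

3

A backdoor path from PeerGroup to ParentEd is any simple undirected path whose first edge points into PeerGroup (i.e. leaves PeerGroup via a parent).
Parents of PeerGroup: {TestScore}.
Enumerating:
  P1: PeerGroup <- TestScore -> ClassSize -> ParentEd
  P2: PeerGroup <- TestScore -> ParentEd
  P3: PeerGroup <- TestScore -> Attendance <- Neighborhood -> ParentEd
That exhausts the simple backdoor paths. Count: 3.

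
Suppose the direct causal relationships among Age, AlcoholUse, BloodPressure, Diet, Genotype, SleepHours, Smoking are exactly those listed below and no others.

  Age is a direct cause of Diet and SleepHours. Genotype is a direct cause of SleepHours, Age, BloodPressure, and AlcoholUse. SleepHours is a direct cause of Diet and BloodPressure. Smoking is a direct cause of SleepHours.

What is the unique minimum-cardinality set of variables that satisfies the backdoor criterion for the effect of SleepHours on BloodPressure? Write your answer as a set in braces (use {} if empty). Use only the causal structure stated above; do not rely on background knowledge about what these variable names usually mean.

Variables eligible for adjustment (non-descendants of SleepHours, excluding SleepHours and BloodPressure): {Age, AlcoholUse, Genotype, Smoking}.
Backdoor paths from SleepHours to BloodPressure:
  P1: SleepHours <- Genotype -> BloodPressure
  P2: SleepHours <- Age <- Genotype -> BloodPressure
The empty set is not sufficient: P1 (SleepHours <- Genotype -> BloodPressure) has no collider blocking it and no conditioned non-collider, so it is open.
Try {Genotype}:
  P1: blocked at fork node Genotype ∈ conditioning set.
  P2: blocked at fork node Genotype ∈ conditioning set.
{Genotype} contains no descendant of SleepHours and blocks every backdoor path.
No other singleton works — e.g. {AlcoholUse} leaves P1 open — so {Genotype} is the unique smallest valid adjustment set.

{Genotype}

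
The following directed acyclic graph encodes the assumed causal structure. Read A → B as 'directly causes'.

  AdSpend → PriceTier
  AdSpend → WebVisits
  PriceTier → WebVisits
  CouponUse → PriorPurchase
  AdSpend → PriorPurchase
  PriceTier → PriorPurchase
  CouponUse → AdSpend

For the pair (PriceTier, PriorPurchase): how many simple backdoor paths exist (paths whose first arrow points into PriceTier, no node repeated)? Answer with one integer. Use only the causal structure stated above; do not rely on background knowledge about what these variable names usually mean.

2

A backdoor path from PriceTier to PriorPurchase is any simple undirected path whose first edge points into PriceTier (i.e. leaves PriceTier via a parent).
Parents of PriceTier: {AdSpend}.
Enumerating:
  P1: PriceTier <- AdSpend <- CouponUse -> PriorPurchase
  P2: PriceTier <- AdSpend -> PriorPurchase
That exhausts the simple backdoor paths. Count: 2.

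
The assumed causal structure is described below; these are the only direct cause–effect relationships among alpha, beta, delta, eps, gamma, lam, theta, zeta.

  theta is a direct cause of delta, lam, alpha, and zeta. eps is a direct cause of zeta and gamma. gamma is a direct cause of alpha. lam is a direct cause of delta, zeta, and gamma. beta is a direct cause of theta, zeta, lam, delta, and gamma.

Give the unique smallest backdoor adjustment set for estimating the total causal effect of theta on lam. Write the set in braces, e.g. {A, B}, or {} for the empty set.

{beta}

Variables eligible for adjustment (non-descendants of theta, excluding theta and lam): {beta, eps}.
Backdoor paths from theta to lam:
  P1: theta <- beta -> lam
  P2: theta <- beta -> zeta <- lam
  P3: theta <- beta -> zeta <- eps -> gamma <- lam
  P4: theta <- beta -> gamma <- lam
  P5: theta <- beta -> gamma <- eps -> zeta <- lam
  P6: theta <- beta -> delta <- lam
The empty set is not sufficient: P1 (theta <- beta -> lam) has no collider blocking it and no conditioned non-collider, so it is open.
Try {beta}:
  P1: blocked at fork node beta ∈ conditioning set.
  P2: blocked at fork node beta ∈ conditioning set.
  P3: blocked at fork node beta ∈ conditioning set.
  P4: blocked at fork node beta ∈ conditioning set.
  P5: blocked at fork node beta ∈ conditioning set.
  P6: blocked at fork node beta ∈ conditioning set.
{beta} contains no descendant of theta and blocks every backdoor path.
No other singleton works — e.g. {eps} leaves P1 open — so {beta} is the unique smallest valid adjustment set.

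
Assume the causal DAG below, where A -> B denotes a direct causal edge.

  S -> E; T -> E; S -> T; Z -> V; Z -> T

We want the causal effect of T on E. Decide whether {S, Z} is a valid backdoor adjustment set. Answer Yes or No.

Yes

Backdoor paths from T to E (paths whose first edge points into T):
  P1: T <- S -> E
Condition 1 (no descendant of T in the set): holds — descendants of T are {E}; none are in {S, Z}.
Condition 2 (every backdoor path blocked by {S, Z}):
  P1: blocked at fork node S ∈ conditioning set.
{S, Z} satisfies the backdoor criterion.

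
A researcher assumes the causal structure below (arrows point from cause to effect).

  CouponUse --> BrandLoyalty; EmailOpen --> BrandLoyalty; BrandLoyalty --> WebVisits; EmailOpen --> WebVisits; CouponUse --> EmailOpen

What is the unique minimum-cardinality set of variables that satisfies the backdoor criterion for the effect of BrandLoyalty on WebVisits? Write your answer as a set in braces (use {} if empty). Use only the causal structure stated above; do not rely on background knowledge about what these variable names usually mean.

{EmailOpen}

Variables eligible for adjustment (non-descendants of BrandLoyalty, excluding BrandLoyalty and WebVisits): {CouponUse, EmailOpen}.
Backdoor paths from BrandLoyalty to WebVisits:
  P1: BrandLoyalty <- CouponUse -> EmailOpen -> WebVisits
  P2: BrandLoyalty <- EmailOpen -> WebVisits
The empty set is not sufficient: P1 (BrandLoyalty <- CouponUse -> EmailOpen -> WebVisits) has no collider blocking it and no conditioned non-collider, so it is open.
Try {EmailOpen}:
  P1: blocked at chain node EmailOpen ∈ conditioning set.
  P2: blocked at fork node EmailOpen ∈ conditioning set.
{EmailOpen} contains no descendant of BrandLoyalty and blocks every backdoor path.
No other singleton works — e.g. {CouponUse} leaves P2 open — so {EmailOpen} is the unique smallest valid adjustment set.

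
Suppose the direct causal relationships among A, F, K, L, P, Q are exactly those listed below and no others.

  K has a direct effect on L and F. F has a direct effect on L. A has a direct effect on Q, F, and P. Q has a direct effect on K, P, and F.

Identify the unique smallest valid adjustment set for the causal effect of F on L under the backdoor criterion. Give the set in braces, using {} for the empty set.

{K}

Variables eligible for adjustment (non-descendants of F, excluding F and L): {A, K, P, Q}.
Backdoor paths from F to L:
  P1: F <- A -> Q -> K -> L
  P2: F <- A -> P <- Q -> K -> L
  P3: F <- Q -> K -> L
  P4: F <- K -> L
The empty set is not sufficient: P1 (F <- A -> Q -> K -> L) has no collider blocking it and no conditioned non-collider, so it is open.
Try {K}:
  P1: blocked at chain node K ∈ conditioning set.
  P2: blocked at collider P (neither it nor any descendant is in the conditioning set).
  P3: blocked at chain node K ∈ conditioning set.
  P4: blocked at fork node K ∈ conditioning set.
{K} contains no descendant of F and blocks every backdoor path.
No other singleton works — e.g. {A} leaves P3 open — so {K} is the unique smallest valid adjustment set.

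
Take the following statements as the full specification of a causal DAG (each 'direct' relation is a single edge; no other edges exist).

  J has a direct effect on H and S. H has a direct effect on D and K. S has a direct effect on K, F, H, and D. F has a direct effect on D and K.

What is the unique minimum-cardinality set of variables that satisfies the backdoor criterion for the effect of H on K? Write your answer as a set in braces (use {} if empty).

{S}

Variables eligible for adjustment (non-descendants of H, excluding H and K): {F, J, S}.
Backdoor paths from H to K:
  P1: H <- J -> S -> F -> K
  P2: H <- J -> S -> K
  P3: H <- J -> S -> D <- F -> K
  P4: H <- S -> F -> K
  P5: H <- S -> K
  P6: H <- S -> D <- F -> K
The empty set is not sufficient: P1 (H <- J -> S -> F -> K) has no collider blocking it and no conditioned non-collider, so it is open.
Try {S}:
  P1: blocked at chain node S ∈ conditioning set.
  P2: blocked at chain node S ∈ conditioning set.
  P3: blocked at chain node S ∈ conditioning set.
  P4: blocked at fork node S ∈ conditioning set.
  P5: blocked at fork node S ∈ conditioning set.
  P6: blocked at fork node S ∈ conditioning set.
{S} contains no descendant of H and blocks every backdoor path.
No other singleton works — e.g. {J} leaves P4 open — so {S} is the unique smallest valid adjustment set.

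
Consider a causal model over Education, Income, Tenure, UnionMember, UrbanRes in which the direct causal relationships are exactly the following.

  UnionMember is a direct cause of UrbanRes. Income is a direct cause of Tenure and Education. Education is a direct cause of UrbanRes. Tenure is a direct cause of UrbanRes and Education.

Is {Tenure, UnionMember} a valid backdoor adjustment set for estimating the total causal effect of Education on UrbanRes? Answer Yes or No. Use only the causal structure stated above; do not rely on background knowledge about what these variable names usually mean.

Backdoor paths from Education to UrbanRes (paths whose first edge points into Education):
  P1: Education <- Income -> Tenure -> UrbanRes
  P2: Education <- Tenure -> UrbanRes
Condition 1 (no descendant of Education in the set): holds — descendants of Education are {UrbanRes}; none are in {Tenure, UnionMember}.
Condition 2 (every backdoor path blocked by {Tenure, UnionMember}):
  P1: blocked at chain node Tenure ∈ conditioning set.
  P2: blocked at fork node Tenure ∈ conditioning set.
{Tenure, UnionMember} satisfies the backdoor criterion.

Yes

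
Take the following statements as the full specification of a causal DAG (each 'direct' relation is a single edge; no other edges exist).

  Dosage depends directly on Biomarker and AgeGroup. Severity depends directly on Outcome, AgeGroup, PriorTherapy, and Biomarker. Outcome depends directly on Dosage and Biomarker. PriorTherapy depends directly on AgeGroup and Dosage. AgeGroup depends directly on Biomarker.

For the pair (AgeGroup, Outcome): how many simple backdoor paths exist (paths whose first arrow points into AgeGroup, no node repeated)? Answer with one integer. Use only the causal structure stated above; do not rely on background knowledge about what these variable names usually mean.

A backdoor path from AgeGroup to Outcome is any simple undirected path whose first edge points into AgeGroup (i.e. leaves AgeGroup via a parent).
Parents of AgeGroup: {Biomarker}.
Enumerating:
  P1: AgeGroup <- Biomarker -> Dosage -> Outcome
  P2: AgeGroup <- Biomarker -> Dosage -> PriorTherapy -> Severity <- Outcome
  P3: AgeGroup <- Biomarker -> Outcome
  P4: AgeGroup <- Biomarker -> Severity <- Outcome
  P5: AgeGroup <- Biomarker -> Severity <- PriorTherapy <- Dosage -> Outcome
That exhausts the simple backdoor paths. Count: 5.

5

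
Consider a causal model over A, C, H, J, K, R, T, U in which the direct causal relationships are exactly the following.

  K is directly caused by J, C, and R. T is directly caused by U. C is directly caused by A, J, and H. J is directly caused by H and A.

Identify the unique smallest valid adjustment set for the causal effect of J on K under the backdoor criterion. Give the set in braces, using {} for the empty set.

Variables eligible for adjustment (non-descendants of J, excluding J and K): {A, H, R, T, U}.
Backdoor paths from J to K:
  P1: J <- A -> C -> K
  P2: J <- H -> C -> K
The empty set is not sufficient: P1 (J <- A -> C -> K) has no collider blocking it and no conditioned non-collider, so it is open.
Try {A, H}:
  P1: blocked at fork node A ∈ conditioning set.
  P2: blocked at fork node H ∈ conditioning set.
{A, H} contains no descendant of J and blocks every backdoor path.
Every element of {A, H} is needed (dropping A leaves P1 open; dropping H leaves P2 open), so no proper subset is valid.
Among all size-2 subsets of the eligible variables, only {A, H} blocks every backdoor path, so it is the unique smallest valid adjustment set.

{A, H}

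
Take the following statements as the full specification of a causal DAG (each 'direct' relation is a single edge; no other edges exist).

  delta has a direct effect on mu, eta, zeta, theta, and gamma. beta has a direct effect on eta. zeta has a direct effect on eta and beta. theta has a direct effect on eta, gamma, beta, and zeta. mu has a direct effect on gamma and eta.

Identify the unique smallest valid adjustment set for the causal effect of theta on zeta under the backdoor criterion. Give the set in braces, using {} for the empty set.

Variables eligible for adjustment (non-descendants of theta, excluding theta and zeta): {delta, mu}.
Backdoor paths from theta to zeta:
  P1: theta <- delta -> mu -> eta <- zeta
  P2: theta <- delta -> mu -> eta <- beta <- zeta
  P3: theta <- delta -> zeta
  P4: theta <- delta -> gamma <- mu -> eta <- zeta
  P5: theta <- delta -> gamma <- mu -> eta <- beta <- zeta
  P6: theta <- delta -> eta <- zeta
  P7: theta <- delta -> eta <- beta <- zeta
The empty set is not sufficient: P3 (theta <- delta -> zeta) has no collider blocking it and no conditioned non-collider, so it is open.
Try {delta}:
  P1: blocked at fork node delta ∈ conditioning set.
  P2: blocked at fork node delta ∈ conditioning set.
  P3: blocked at fork node delta ∈ conditioning set.
  P4: blocked at fork node delta ∈ conditioning set.
  P5: blocked at fork node delta ∈ conditioning set.
  P6: blocked at fork node delta ∈ conditioning set.
  P7: blocked at fork node delta ∈ conditioning set.
{delta} contains no descendant of theta and blocks every backdoor path.
No other singleton works — e.g. {mu} leaves P3 open — so {delta} is the unique smallest valid adjustment set.

{delta}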